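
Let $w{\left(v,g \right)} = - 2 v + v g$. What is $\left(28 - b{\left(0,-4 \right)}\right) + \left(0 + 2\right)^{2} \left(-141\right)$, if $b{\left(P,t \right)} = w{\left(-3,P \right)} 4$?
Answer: $-560$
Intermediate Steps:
$w{\left(v,g \right)} = - 2 v + g v$
$b{\left(P,t \right)} = 24 - 12 P$ ($b{\left(P,t \right)} = - 3 \left(-2 + P\right) 4 = \left(6 - 3 P\right) 4 = 24 - 12 P$)
$\left(28 - b{\left(0,-4 \right)}\right) + \left(0 + 2\right)^{2} \left(-141\right) = \left(28 - \left(24 - 0\right)\right) + \left(0 + 2\right)^{2} \left(-141\right) = \left(28 - \left(24 + 0\right)\right) + 2^{2} \left(-141\right) = \left(28 - 24\right) + 4 \left(-141\right) = \left(28 - 24\right) - 564 = 4 - 564 = -560$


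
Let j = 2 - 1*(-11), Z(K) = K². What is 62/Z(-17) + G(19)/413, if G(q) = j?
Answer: 29363/119357 ≈ 0.24601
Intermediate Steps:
j = 13 (j = 2 + 11 = 13)
G(q) = 13
62/Z(-17) + G(19)/413 = 62/((-17)²) + 13/413 = 62/289 + 13*(1/413) = 62*(1/289) + 13/413 = 62/289 + 13/413 = 29363/119357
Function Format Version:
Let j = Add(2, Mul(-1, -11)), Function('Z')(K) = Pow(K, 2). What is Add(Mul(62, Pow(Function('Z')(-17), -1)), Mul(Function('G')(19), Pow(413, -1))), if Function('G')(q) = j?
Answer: Rational(29363, 119357) ≈ 0.24601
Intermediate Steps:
j = 13 (j = Add(2, 11) = 13)
Function('G')(q) = 13
Add(Mul(62, Pow(Function('Z')(-17), -1)), Mul(Function('G')(19), Pow(413, -1))) = Add(Mul(62, Pow(Pow(-17, 2), -1)), Mul(13, Pow(413, -1))) = Add(Mul(62, Pow(289, -1)), Mul(13, Rational(1, 413))) = Add(Mul(62, Rational(1, 289)), Rational(13, 413)) = Add(Rational(62, 289), Rational(13, 413)) = Rational(29363, 119357)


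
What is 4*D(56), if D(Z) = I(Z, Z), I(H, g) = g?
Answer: 224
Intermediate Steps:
D(Z) = Z
4*D(56) = 4*56 = 224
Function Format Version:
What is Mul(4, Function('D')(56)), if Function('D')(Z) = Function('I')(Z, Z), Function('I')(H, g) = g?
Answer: 224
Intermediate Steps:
Function('D')(Z) = Z
Mul(4, Function('D')(56)) = Mul(4, 56) = 224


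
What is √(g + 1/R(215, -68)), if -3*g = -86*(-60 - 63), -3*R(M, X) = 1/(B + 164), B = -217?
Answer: I*√3367 ≈ 58.026*I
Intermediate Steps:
R(M, X) = 1/159 (R(M, X) = -1/(3*(-217 + 164)) = -⅓/(-53) = -⅓*(-1/53) = 1/159)
g = -3526 (g = -(-86)*(-60 - 63)/3 = -(-86)*(-123)/3 = -⅓*10578 = -3526)
√(g + 1/R(215, -68)) = √(-3526 + 1/(1/159)) = √(-3526 + 159) = √(-3367) = I*√3367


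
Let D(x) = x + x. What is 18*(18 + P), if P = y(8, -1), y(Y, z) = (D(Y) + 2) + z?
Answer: 630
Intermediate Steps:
D(x) = 2*x
y(Y, z) = 2 + z + 2*Y (y(Y, z) = (2*Y + 2) + z = (2 + 2*Y) + z = 2 + z + 2*Y)
P = 17 (P = 2 - 1 + 2*8 = 2 - 1 + 16 = 17)
18*(18 + P) = 18*(18 + 17) = 18*35 = 630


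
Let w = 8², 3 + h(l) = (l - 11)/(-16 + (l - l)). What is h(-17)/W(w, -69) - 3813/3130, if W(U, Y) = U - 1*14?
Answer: -3113/2504 ≈ -1.2432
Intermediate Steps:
h(l) = -37/16 - l/16 (h(l) = -3 + (l - 11)/(-16 + (l - l)) = -3 + (-11 + l)/(-16 + 0) = -3 + (-11 + l)/(-16) = -3 + (-11 + l)*(-1/16) = -3 + (11/16 - l/16) = -37/16 - l/16)
w = 64
W(U, Y) = -14 + U (W(U, Y) = U - 14 = -14 + U)
h(-17)/W(w, -69) - 3813/3130 = (-37/16 - 1/16*(-17))/(-14 + 64) - 3813/3130 = (-37/16 + 17/16)/50 - 3813*1/3130 = -5/4*1/50 - 3813/3130 = -1/40 - 3813/3130 = -3113/2504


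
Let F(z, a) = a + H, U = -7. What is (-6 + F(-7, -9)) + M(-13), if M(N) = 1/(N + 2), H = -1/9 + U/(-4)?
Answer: -5327/396 ≈ -13.452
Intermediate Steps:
H = 59/36 (H = -1/9 - 7/(-4) = -1*⅑ - 7*(-¼) = -⅑ + 7/4 = 59/36 ≈ 1.6389)
M(N) = 1/(2 + N)
F(z, a) = 59/36 + a (F(z, a) = a + 59/36 = 59/36 + a)
(-6 + F(-7, -9)) + M(-13) = (-6 + (59/36 - 9)) + 1/(2 - 13) = (-6 - 265/36) + 1/(-11) = -481/36 - 1/11 = -5327/396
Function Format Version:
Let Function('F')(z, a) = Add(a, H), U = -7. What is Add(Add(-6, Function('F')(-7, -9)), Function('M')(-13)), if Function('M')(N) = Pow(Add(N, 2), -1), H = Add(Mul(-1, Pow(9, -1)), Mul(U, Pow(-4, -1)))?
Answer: Rational(-5327, 396) ≈ -13.452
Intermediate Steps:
H = Rational(59, 36) (H = Add(Mul(-1, Pow(9, -1)), Mul(-7, Pow(-4, -1))) = Add(Mul(-1, Rational(1, 9)), Mul(-7, Rational(-1, 4))) = Add(Rational(-1, 9), Rational(7, 4)) = Rational(59, 36) ≈ 1.6389)
Function('M')(N) = Pow(Add(2, N), -1)
Function('F')(z, a) = Add(Rational(59, 36), a) (Function('F')(z, a) = Add(a, Rational(59, 36)) = Add(Rational(59, 36), a))
Add(Add(-6, Function('F')(-7, -9)), Function('M')(-13)) = Add(Add(-6, Add(Rational(59, 36), -9)), Pow(Add(2, -13), -1)) = Add(Add(-6, Rational(-265, 36)), Pow(-11, -1)) = Add(Rational(-481, 36), Rational(-1, 11)) = Rational(-5327, 396)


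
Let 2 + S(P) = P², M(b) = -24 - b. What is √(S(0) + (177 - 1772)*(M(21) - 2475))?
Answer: √4019398 ≈ 2004.8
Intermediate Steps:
S(P) = -2 + P²
√(S(0) + (177 - 1772)*(M(21) - 2475)) = √((-2 + 0²) + (177 - 1772)*((-24 - 1*21) - 2475)) = √((-2 + 0) - 1595*((-24 - 21) - 2475)) = √(-2 - 1595*(-45 - 2475)) = √(-2 - 1595*(-2520)) = √(-2 + 4019400) = √4019398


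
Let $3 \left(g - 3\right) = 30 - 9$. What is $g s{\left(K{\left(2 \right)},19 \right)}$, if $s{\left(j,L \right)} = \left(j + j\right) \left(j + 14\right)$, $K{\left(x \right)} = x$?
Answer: $640$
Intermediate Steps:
$g = 10$ ($g = 3 + \frac{30 - 9}{3} = 3 + \frac{1}{3} \cdot 21 = 3 + 7 = 10$)
$s{\left(j,L \right)} = 2 j \left(14 + j\right)$
$g s{\left(K{\left(2 \right)},19 \right)} = 10 \cdot 2 \cdot 2 \left(14 + 2\right) = 10 \cdot 2 \cdot 2 \cdot 16 = 10 \cdot 64 = 640$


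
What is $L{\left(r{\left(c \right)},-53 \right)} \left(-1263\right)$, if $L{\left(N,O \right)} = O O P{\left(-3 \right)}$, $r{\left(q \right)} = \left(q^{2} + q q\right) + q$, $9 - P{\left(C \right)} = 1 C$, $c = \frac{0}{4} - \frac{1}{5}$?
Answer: $-42573204$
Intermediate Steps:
$c = - \frac{1}{5}$ ($c = 0 \cdot \frac{1}{4} - \frac{1}{5} = 0 - \frac{1}{5} = - \frac{1}{5} \approx -0.2$)
$P{\left(C \right)} = 9 - C$ ($P{\left(C \right)} = 9 - 1 C = 9 - C$)
$r{\left(q \right)} = q + 2 q^{2}$ ($r{\left(q \right)} = \left(q^{2} + q^{2}\right) + q = 2 q^{2} + q = q + 2 q^{2}$)
$L{\left(N,O \right)} = 12 O^{2}$ ($L{\left(N,O \right)} = O O \left(9 - -3\right) = O^{2} \left(9 + 3\right) = O^{2} \cdot 12 = 12 O^{2}$)
$L{\left(r{\left(c \right)},-53 \right)} \left(-1263\right) = 12 \left(-53\right)^{2} \left(-1263\right) = 12 \cdot 2809 \left(-1263\right) = 33708 \left(-1263\right) = -42573204$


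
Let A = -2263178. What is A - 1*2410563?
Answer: -4673741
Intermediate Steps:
A - 1*2410563 = -2263178 - 1*2410563 = -2263178 - 2410563 = -4673741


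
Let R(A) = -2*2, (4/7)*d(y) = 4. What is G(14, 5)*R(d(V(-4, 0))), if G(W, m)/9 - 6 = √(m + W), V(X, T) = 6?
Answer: -216 - 36*√19 ≈ -372.92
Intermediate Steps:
G(W, m) = 54 + 9*√(W + m) (G(W, m) = 54 + 9*√(m + W) = 54 + 9*√(W + m))
d(y) = 7 (d(y) = (7/4)*4 = 7)
R(A) = -4
G(14, 5)*R(d(V(-4, 0))) = (54 + 9*√(14 + 5))*(-4) = (54 + 9*√19)*(-4) = -216 - 36*√19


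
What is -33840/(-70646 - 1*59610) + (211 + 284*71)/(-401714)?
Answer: 683752235/3270353674 ≈ 0.20908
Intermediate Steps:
-33840/(-70646 - 1*59610) + (211 + 284*71)/(-401714) = -33840/(-70646 - 59610) + (211 + 20164)*(-1/401714) = -33840/(-130256) + 20375*(-1/401714) = -33840*(-1/130256) - 20375/401714 = 2115/8141 - 20375/401714 = 683752235/3270353674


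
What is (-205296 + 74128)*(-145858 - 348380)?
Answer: 64828209984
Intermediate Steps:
(-205296 + 74128)*(-145858 - 348380) = -131168*(-494238) = 64828209984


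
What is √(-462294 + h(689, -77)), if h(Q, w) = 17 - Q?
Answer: I*√462966 ≈ 680.42*I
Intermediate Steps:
√(-462294 + h(689, -77)) = √(-462294 + (17 - 1*689)) = √(-462294 + (17 - 689)) = √(-462294 - 672) = √(-462966) = I*√462966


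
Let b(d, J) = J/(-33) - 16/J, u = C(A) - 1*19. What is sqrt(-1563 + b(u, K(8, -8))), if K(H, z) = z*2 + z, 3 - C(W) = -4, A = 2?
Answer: I*sqrt(1700589)/33 ≈ 39.517*I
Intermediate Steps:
C(W) = 7 (C(W) = 3 - 1*(-4) = 3 + 4 = 7)
K(H, z) = 3*z (K(H, z) = 2*z + z = 3*z)
u = -12 (u = 7 - 1*19 = 7 - 19 = -12)
b(d, J) = -16/J - J/33 (b(d, J) = J*(-1/33) - 16/J = -J/33 - 16/J = -16/J - J/33)
sqrt(-1563 + b(u, K(8, -8))) = sqrt(-1563 + (-16/(3*(-8)) - (-8)/11)) = sqrt(-1563 + (-16/(-24) - 1/33*(-24))) = sqrt(-1563 + (-16*(-1/24) + 8/11)) = sqrt(-1563 + (2/3 + 8/11)) = sqrt(-1563 + 46/33) = sqrt(-51533/33) = I*sqrt(1700589)/33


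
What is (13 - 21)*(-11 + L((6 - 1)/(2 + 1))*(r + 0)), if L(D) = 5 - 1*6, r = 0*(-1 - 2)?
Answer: 88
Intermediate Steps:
r = 0 (r = 0*(-3) = 0)
L(D) = -1 (L(D) = 5 - 6 = -1)
(13 - 21)*(-11 + L((6 - 1)/(2 + 1))*(r + 0)) = (13 - 21)*(-11 - (0 + 0)) = -8*(-11 - 1*0) = -8*(-11 + 0) = -8*(-11) = 88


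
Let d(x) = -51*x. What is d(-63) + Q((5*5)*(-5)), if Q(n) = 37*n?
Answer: -1412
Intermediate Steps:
d(-63) + Q((5*5)*(-5)) = -51*(-63) + 37*((5*5)*(-5)) = 3213 + 37*(25*(-5)) = 3213 + 37*(-125) = 3213 - 4625 = -1412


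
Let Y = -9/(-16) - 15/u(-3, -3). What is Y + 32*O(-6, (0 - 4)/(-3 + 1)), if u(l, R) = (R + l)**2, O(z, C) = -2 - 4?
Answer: -9209/48 ≈ -191.85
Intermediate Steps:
O(z, C) = -6
Y = 7/48 (Y = -9/(-16) - 15/(-3 - 3)**2 = -9*(-1/16) - 15/((-6)**2) = 9/16 - 15/36 = 9/16 - 15*1/36 = 9/16 - 5/12 = 7/48 ≈ 0.14583)
Y + 32*O(-6, (0 - 4)/(-3 + 1)) = 7/48 + 32*(-6) = 7/48 - 192 = -9209/48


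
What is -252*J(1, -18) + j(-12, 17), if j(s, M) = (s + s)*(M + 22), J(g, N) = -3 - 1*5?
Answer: 1080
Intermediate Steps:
J(g, N) = -8 (J(g, N) = -3 - 5 = -8)
j(s, M) = 2*s*(22 + M) (j(s, M) = (2*s)*(22 + M) = 2*s*(22 + M))
-252*J(1, -18) + j(-12, 17) = -252*(-8) + 2*(-12)*(22 + 17) = 2016 + 2*(-12)*39 = 2016 - 936 = 1080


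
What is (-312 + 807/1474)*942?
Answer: -216227151/737 ≈ -2.9339e+5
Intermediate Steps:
(-312 + 807/1474)*942 = -459081/1474*942 = -216227151/737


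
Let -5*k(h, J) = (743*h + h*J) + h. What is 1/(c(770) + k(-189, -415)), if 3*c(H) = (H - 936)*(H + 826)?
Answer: -5/379379 ≈ -1.3179e-5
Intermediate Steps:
k(h, J) = -744*h/5 - J*h/5 (k(h, J) = -((743*h + h*J) + h)/5 = -((743*h + J*h) + h)/5 = -(744*h + J*h)/5 = -744*h/5 - J*h/5)
c(H) = (-936 + H)*(826 + H)/3 (c(H) = ((H - 936)*(H + 826))/3 = ((-936 + H)*(826 + H))/3 = (-936 + H)*(826 + H)/3)
1/(c(770) + k(-189, -415)) = 1/((-257712 - 110/3*770 + (1/3)*770**2) - 1/5*(-189)*(744 - 415)) = 1/((-257712 - 84700/3 + (1/3)*592900) - 1/5*(-189)*329) = 1/((-257712 - 84700/3 + 592900/3) + 62181/5) = 1/(-88312 + 62181/5) = 1/(-379379/5) = -5/379379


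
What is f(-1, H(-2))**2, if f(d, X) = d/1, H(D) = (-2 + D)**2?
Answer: 1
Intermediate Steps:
f(d, X) = d (f(d, X) = d*1 = d)
f(-1, H(-2))**2 = (-1)**2 = 1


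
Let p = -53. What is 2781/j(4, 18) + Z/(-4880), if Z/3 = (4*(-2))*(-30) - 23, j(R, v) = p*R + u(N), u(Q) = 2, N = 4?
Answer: -456933/34160 ≈ -13.376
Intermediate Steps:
j(R, v) = 2 - 53*R (j(R, v) = -53*R + 2 = 2 - 53*R)
Z = 651 (Z = 3*((4*(-2))*(-30) - 23) = 3*(-8*(-30) - 23) = 3*(240 - 23) = 3*217 = 651)
2781/j(4, 18) + Z/(-4880) = 2781/(2 - 53*4) + 651/(-4880) = 2781/(2 - 212) + 651*(-1/4880) = 2781/(-210) - 651/4880 = 2781*(-1/210) - 651/4880 = -927/70 - 651/4880 = -456933/34160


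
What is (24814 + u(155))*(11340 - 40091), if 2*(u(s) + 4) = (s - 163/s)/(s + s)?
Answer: -34274999523681/48050 ≈ -7.1332e+8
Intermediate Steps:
u(s) = -4 + (s - 163/s)/(4*s) (u(s) = -4 + ((s - 163/s)/(s + s))/2 = -4 + ((s - 163/s)/((2*s)))/2 = -4 + ((s - 163/s)*(1/(2*s)))/2 = -4 + ((s - 163/s)/(2*s))/2 = -4 + (s - 163/s)/(4*s))
(24814 + u(155))*(11340 - 40091) = (24814 + (-15/4 - 163/4/155²))*(11340 - 40091) = (24814 + (-15/4 - 163/4*1/24025))*(-28751) = (24814 + (-15/4 - 163/96100))*(-28751) = (24814 - 180269/48050)*(-28751) = (1192132431/48050)*(-28751) = -34274999523681/48050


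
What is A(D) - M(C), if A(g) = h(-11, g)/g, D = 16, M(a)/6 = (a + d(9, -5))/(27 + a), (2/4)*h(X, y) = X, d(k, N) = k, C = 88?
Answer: -5921/920 ≈ -6.4359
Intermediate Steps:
h(X, y) = 2*X
M(a) = 6*(9 + a)/(27 + a) (M(a) = 6*((a + 9)/(27 + a)) = 6*((9 + a)/(27 + a)) = 6*(9 + a)/(27 + a))
A(g) = -22/g (A(g) = (2*(-11))/g = -22/g)
A(D) - M(C) = -22/16 - 6*(9 + 88)/(27 + 88) = -22*1/16 - 6*97/115 = -11/8 - 6*97/115 = -11/8 - 1*582/115 = -11/8 - 582/115 = -5921/920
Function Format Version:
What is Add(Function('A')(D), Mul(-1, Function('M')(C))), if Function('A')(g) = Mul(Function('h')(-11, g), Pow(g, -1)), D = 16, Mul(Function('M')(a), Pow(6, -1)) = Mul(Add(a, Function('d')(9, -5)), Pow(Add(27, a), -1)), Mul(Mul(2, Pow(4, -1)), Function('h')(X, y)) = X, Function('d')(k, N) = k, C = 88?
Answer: Rational(-5921, 920) ≈ -6.4359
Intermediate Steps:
Function('h')(X, y) = Mul(2, X)
Function('M')(a) = Mul(6, Pow(Add(27, a), -1), Add(9, a)) (Function('M')(a) = Mul(6, Mul(Add(a, 9), Pow(Add(27, a), -1))) = Mul(6, Mul(Add(9, a), Pow(Add(27, a), -1))) = Mul(6, Mul(Pow(Add(27, a), -1), Add(9, a))) = Mul(6, Pow(Add(27, a), -1), Add(9, a)))
Function('A')(g) = Mul(-22, Pow(g, -1)) (Function('A')(g) = Mul(Mul(2, -11), Pow(g, -1)) = Mul(-22, Pow(g, -1)))
Add(Function('A')(D), Mul(-1, Function('M')(C))) = Add(Mul(-22, Pow(16, -1)), Mul(-1, Mul(6, Pow(Add(27, 88), -1), Add(9, 88)))) = Add(Mul(-22, Rational(1, 16)), Mul(-1, Mul(6, Pow(115, -1), 97))) = Add(Rational(-11, 8), Mul(-1, Mul(6, Rational(1, 115), 97))) = Add(Rational(-11, 8), Mul(-1, Rational(582, 115))) = Add(Rational(-11, 8), Rational(-582, 115)) = Rational(-5921, 920)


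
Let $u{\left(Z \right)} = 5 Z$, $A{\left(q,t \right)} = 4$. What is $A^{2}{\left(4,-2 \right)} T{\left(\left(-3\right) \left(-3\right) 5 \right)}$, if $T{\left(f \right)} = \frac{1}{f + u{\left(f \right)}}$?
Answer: $\frac{8}{135} \approx 0.059259$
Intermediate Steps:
$T{\left(f \right)} = \frac{1}{6 f}$ ($T{\left(f \right)} = \frac{1}{f + 5 f} = \frac{1}{6 f}$)
$A^{2}{\left(4,-2 \right)} T{\left(\left(-3\right) \left(-3\right) 5 \right)} = 4^{2} \frac{1}{6 \left(-3\right) \left(-3\right) 5} = 16 \frac{1}{6 \cdot 9 \cdot 5} = 16 \frac{1}{6 \cdot 45} = 16 \cdot \frac{1}{6} \cdot \frac{1}{45} = 16 \cdot \frac{1}{270} = \frac{8}{135}$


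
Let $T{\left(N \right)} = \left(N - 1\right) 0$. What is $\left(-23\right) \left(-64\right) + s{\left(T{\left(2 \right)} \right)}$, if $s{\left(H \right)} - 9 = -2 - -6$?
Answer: $1485$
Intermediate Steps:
$T{\left(N \right)} = 0$ ($T{\left(N \right)} = \left(-1 + N\right) 0 = 0$)
$s{\left(H \right)} = 13$ ($s{\left(H \right)} = 9 - -4 = 9 + \left(-2 + 6\right) = 9 + 4 = 13$)
$\left(-23\right) \left(-64\right) + s{\left(T{\left(2 \right)} \right)} = \left(-23\right) \left(-64\right) + 13 = 1472 + 13 = 1485$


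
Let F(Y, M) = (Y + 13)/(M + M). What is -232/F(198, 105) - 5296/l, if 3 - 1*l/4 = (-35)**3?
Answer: -1044647762/4523629 ≈ -230.93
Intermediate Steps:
F(Y, M) = (13 + Y)/(2*M) (F(Y, M) = (13 + Y)/((2*M)) = (13 + Y)*(1/(2*M)) = (13 + Y)/(2*M))
l = 171512 (l = 12 - 4*(-35)**3 = 12 - 4*(-42875) = 12 + 171500 = 171512)
-232/F(198, 105) - 5296/l = -232*210/(13 + 198) - 5296/171512 = -232/((1/2)*(1/105)*211) - 5296*1/171512 = -232/211/210 - 662/21439 = -232*210/211 - 662/21439 = -48720/211 - 662/21439 = -1044647762/4523629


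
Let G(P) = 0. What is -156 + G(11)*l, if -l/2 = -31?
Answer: -156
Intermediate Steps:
l = 62 (l = -2*(-31) = 62)
-156 + G(11)*l = -156 + 0*62 = -156 + 0 = -156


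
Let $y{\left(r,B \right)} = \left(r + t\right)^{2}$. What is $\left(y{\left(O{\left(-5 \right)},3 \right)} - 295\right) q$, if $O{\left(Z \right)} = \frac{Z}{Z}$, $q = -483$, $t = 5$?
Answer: $125097$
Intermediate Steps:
$O{\left(Z \right)} = 1$
$y{\left(r,B \right)} = \left(5 + r\right)^{2}$ ($y{\left(r,B \right)} = \left(r + 5\right)^{2} = \left(5 + r\right)^{2}$)
$\left(y{\left(O{\left(-5 \right)},3 \right)} - 295\right) q = \left(\left(5 + 1\right)^{2} - 295\right) \left(-483\right) = \left(6^{2} - 295\right) \left(-483\right) = \left(36 - 295\right) \left(-483\right) = \left(-259\right) \left(-483\right) = 125097$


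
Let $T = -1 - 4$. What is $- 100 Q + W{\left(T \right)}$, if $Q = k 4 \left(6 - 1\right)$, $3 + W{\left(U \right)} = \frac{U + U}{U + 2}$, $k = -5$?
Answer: $\frac{30001}{3} \approx 10000.0$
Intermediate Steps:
$T = -5$
$W{\left(U \right)} = -3 + \frac{2 U}{2 + U}$ ($W{\left(U \right)} = -3 + \frac{U + U}{U + 2} = -3 + \frac{2 U}{2 + U}$)
$Q = -100$ ($Q = \left(-5\right) 4 \left(6 - 1\right) = \left(-20\right) 5 = -100$)
$- 100 Q + W{\left(T \right)} = \left(-100\right) \left(-100\right) + \frac{-6 - -5}{2 - 5} = 10000 + \frac{-6 + 5}{-3} = 10000 - - \frac{1}{3} = 10000 + \frac{1}{3} = \frac{30001}{3}$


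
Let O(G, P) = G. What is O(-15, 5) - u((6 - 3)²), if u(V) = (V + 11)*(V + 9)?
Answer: -375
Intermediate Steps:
u(V) = (9 + V)*(11 + V) (u(V) = (11 + V)*(9 + V) = (9 + V)*(11 + V))
O(-15, 5) - u((6 - 3)²) = -15 - (99 + ((6 - 3)²)² + 20*(6 - 3)²) = -15 - (99 + (3²)² + 20*3²) = -15 - (99 + 9² + 20*9) = -15 - (99 + 81 + 180) = -15 - 1*360 = -15 - 360 = -375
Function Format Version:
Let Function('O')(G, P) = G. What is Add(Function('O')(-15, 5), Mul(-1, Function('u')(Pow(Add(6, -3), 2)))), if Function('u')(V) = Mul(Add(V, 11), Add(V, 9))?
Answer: -375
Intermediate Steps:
Function('u')(V) = Mul(Add(9, V), Add(11, V)) (Function('u')(V) = Mul(Add(11, V), Add(9, V)) = Mul(Add(9, V), Add(11, V)))
Add(Function('O')(-15, 5), Mul(-1, Function('u')(Pow(Add(6, -3), 2)))) = Add(-15, Mul(-1, Add(99, Pow(Pow(Add(6, -3), 2), 2), Mul(20, Pow(Add(6, -3), 2))))) = Add(-15, Mul(-1, Add(99, Pow(Pow(3, 2), 2), Mul(20, Pow(3, 2))))) = Add(-15, Mul(-1, Add(99, Pow(9, 2), Mul(20, 9)))) = Add(-15, Mul(-1, Add(99, 81, 180))) = Add(-15, Mul(-1, 360)) = Add(-15, -360) = -375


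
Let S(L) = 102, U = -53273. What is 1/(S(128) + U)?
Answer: -1/53171 ≈ -1.8807e-5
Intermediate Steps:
1/(S(128) + U) = 1/(102 - 53273) = 1/(-53171) = -1/53171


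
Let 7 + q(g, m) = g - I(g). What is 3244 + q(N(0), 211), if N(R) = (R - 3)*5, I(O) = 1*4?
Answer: 3218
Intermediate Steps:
I(O) = 4
N(R) = -15 + 5*R (N(R) = (-3 + R)*5 = -15 + 5*R)
q(g, m) = -11 + g (q(g, m) = -7 + (g - 1*4) = -7 + (g - 4) = -7 + (-4 + g) = -11 + g)
3244 + q(N(0), 211) = 3244 + (-11 + (-15 + 5*0)) = 3244 + (-11 + (-15 + 0)) = 3244 + (-11 - 15) = 3244 - 26 = 3218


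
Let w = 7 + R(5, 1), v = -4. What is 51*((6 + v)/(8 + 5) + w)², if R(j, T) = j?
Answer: 1273164/169 ≈ 7533.5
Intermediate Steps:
w = 12 (w = 7 + 5 = 12)
51*((6 + v)/(8 + 5) + w)² = 51*((6 - 4)/(8 + 5) + 12)² = 51*(2/13 + 12)² = 51*(158/13)² = 51*(24964/169) = 1273164/169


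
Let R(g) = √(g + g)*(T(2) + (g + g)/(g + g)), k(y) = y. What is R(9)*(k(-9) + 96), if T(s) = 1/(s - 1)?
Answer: 522*√2 ≈ 738.22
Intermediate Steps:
T(s) = 1/(-1 + s)
R(g) = 2*√2*√g (R(g) = √(g + g)*(1/(-1 + 2) + (g + g)/(g + g)) = √(2*g)*(1/1 + (2*g)/((2*g))) = (√2*√g)*(1 + (2*g)*(1/(2*g))) = (√2*√g)*(1 + 1) = (√2*√g)*2 = 2*√2*√g)
R(9)*(k(-9) + 96) = (2*√2*√9)*(-9 + 96) = (2*√2*3)*87 = (6*√2)*87 = 522*√2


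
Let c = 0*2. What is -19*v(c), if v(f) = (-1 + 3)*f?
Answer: 0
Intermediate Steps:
c = 0
v(f) = 2*f
-19*v(c) = -38*0 = -19*0 = 0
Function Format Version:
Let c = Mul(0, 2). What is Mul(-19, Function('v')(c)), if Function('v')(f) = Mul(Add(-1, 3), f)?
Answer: 0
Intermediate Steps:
c = 0
Function('v')(f) = Mul(2, f)
Mul(-19, Function('v')(c)) = Mul(-19, Mul(2, 0)) = Mul(-19, 0) = 0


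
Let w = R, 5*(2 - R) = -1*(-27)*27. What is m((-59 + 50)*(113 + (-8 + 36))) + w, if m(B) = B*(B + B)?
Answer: 16102891/5 ≈ 3.2206e+6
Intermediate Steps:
R = -719/5 (R = 2 - (-1*(-27))*27/5 = 2 - 27*27/5 = 2 - ⅕*729 = 2 - 729/5 = -719/5 ≈ -143.80)
m(B) = 2*B² (m(B) = B*(2*B) = 2*B²)
w = -719/5 ≈ -143.80
m((-59 + 50)*(113 + (-8 + 36))) + w = 2*((-59 + 50)*(113 + (-8 + 36)))² - 719/5 = 2*(-9*(113 + 28))² - 719/5 = 2*(-9*141)² - 719/5 = 2*(-1269)² - 719/5 = 2*1610361 - 719/5 = 3220722 - 719/5 = 16102891/5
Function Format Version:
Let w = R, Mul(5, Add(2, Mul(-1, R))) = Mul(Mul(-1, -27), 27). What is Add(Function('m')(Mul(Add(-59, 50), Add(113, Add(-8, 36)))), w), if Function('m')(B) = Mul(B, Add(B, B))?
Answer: Rational(16102891, 5) ≈ 3.2206e+6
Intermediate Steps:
R = Rational(-719, 5) (R = Add(2, Mul(Rational(-1, 5), Mul(Mul(-1, -27), 27))) = Add(2, Mul(Rational(-1, 5), Mul(27, 27))) = Add(2, Mul(Rational(-1, 5), 729)) = Add(2, Rational(-729, 5)) = Rational(-719, 5) ≈ -143.80)
Function('m')(B) = Mul(2, Pow(B, 2)) (Function('m')(B) = Mul(B, Mul(2, B)) = Mul(2, Pow(B, 2)))
w = Rational(-719, 5) ≈ -143.80
Add(Function('m')(Mul(Add(-59, 50), Add(113, Add(-8, 36)))), w) = Add(Mul(2, Pow(Mul(Add(-59, 50), Add(113, Add(-8, 36))), 2)), Rational(-719, 5)) = Add(Mul(2, Pow(Mul(-9, Add(113, 28)), 2)), Rational(-719, 5)) = Add(Mul(2, Pow(Mul(-9, 141), 2)), Rational(-719, 5)) = Add(Mul(2, Pow(-1269, 2)), Rational(-719, 5)) = Add(Mul(2, 1610361), Rational(-719, 5)) = Add(3220722, Rational(-719, 5)) = Rational(16102891, 5)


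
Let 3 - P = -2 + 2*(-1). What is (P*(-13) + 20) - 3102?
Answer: -3173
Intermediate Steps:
P = 7 (P = 3 - (-2 + 2*(-1)) = 3 - (-2 - 2) = 3 - 1*(-4) = 3 + 4 = 7)
(P*(-13) + 20) - 3102 = (7*(-13) + 20) - 3102 = (-91 + 20) - 3102 = -71 - 3102 = -3173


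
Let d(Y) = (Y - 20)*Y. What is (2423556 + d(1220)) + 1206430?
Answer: 5093986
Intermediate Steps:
d(Y) = Y*(-20 + Y) (d(Y) = (-20 + Y)*Y = Y*(-20 + Y))
(2423556 + d(1220)) + 1206430 = (2423556 + 1220*(-20 + 1220)) + 1206430 = (2423556 + 1220*1200) + 1206430 = (2423556 + 1464000) + 1206430 = 3887556 + 1206430 = 5093986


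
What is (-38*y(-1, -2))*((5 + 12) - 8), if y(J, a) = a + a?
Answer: 1368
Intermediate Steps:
y(J, a) = 2*a
(-38*y(-1, -2))*((5 + 12) - 8) = (-76*(-2))*((5 + 12) - 8) = (-38*(-4))*(17 - 8) = 152*9 = 1368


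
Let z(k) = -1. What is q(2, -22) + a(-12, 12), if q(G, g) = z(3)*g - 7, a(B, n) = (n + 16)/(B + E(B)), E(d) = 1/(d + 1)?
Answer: 241/19 ≈ 12.684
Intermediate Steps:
E(d) = 1/(1 + d)
a(B, n) = (16 + n)/(B + 1/(1 + B)) (a(B, n) = (n + 16)/(B + 1/(1 + B)) = (16 + n)/(B + 1/(1 + B)))
q(G, g) = -7 - g (q(G, g) = -g - 7 = -7 - g)
q(2, -22) + a(-12, 12) = (-7 - 1*(-22)) + (1 - 12)*(16 + 12)/(1 - 12*(1 - 12)) = (-7 + 22) - 11*28/(1 - 12*(-11)) = 15 - 11*28/(1 + 132) = 15 - 11*28/133 = 15 + (1/133)*(-11)*28 = 15 - 44/19 = 241/19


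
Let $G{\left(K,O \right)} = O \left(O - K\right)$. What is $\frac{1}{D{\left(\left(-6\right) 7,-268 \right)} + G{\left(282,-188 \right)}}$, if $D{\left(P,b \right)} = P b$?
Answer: $\frac{1}{99616} \approx 1.0039 \cdot 10^{-5}$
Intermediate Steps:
$\frac{1}{D{\left(\left(-6\right) 7,-268 \right)} + G{\left(282,-188 \right)}} = \frac{1}{\left(-6\right) 7 \left(-268\right) - 188 \left(-188 - 282\right)} = \frac{1}{\left(-42\right) \left(-268\right) - 188 \left(-188 - 282\right)} = \frac{1}{11256 - -88360} = \frac{1}{11256 + 88360} = \frac{1}{99616}$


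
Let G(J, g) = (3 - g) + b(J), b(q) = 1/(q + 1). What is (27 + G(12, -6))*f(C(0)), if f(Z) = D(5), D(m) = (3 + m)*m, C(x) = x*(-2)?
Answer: 18760/13 ≈ 1443.1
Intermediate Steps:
b(q) = 1/(1 + q)
C(x) = -2*x
G(J, g) = 3 + 1/(1 + J) - g (G(J, g) = (3 - g) + 1/(1 + J) = 3 + 1/(1 + J) - g)
D(m) = m*(3 + m)
f(Z) = 40 (f(Z) = 5*(3 + 5) = 5*8 = 40)
(27 + G(12, -6))*f(C(0)) = (27 + (1 + (1 + 12)*(3 - 1*(-6)))/(1 + 12))*40 = (27 + (1 + 13*(3 + 6))/13)*40 = (27 + (1 + 13*9)/13)*40 = (27 + (1 + 117)/13)*40 = (27 + (1/13)*118)*40 = (27 + 118/13)*40 = (469/13)*40 = 18760/13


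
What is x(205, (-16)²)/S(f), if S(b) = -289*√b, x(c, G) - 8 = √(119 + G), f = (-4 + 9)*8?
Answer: √10*(-8 - 5*√15)/5780 ≈ -0.014972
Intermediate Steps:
f = 40 (f = 5*8 = 40)
x(c, G) = 8 + √(119 + G)
x(205, (-16)²)/S(f) = (8 + √(119 + (-16)²))/((-578*√10)) = (8 + √(119 + 256))/((-578*√10)) = (8 + √375)/((-578*√10)) = (8 + 5*√15)*(-√10/5780) = -√10*(8 + 5*√15)/5780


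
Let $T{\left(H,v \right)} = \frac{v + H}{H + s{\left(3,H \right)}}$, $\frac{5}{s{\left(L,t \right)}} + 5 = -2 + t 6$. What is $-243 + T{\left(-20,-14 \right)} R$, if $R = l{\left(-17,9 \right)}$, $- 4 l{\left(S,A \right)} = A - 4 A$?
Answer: $- \frac{1178577}{5090} \approx -231.55$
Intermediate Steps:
$s{\left(L,t \right)} = \frac{5}{-7 + 6 t}$ ($s{\left(L,t \right)} = \frac{5}{-5 + \left(-2 + t 6\right)} = \frac{5}{-5 + \left(-2 + 6 t\right)} = \frac{5}{-7 + 6 t}$)
$l{\left(S,A \right)} = \frac{3 A}{4}$ ($l{\left(S,A \right)} = - \frac{A - 4 A}{4} = - \frac{\left(-3\right) A}{4} = \frac{3 A}{4}$)
$T{\left(H,v \right)} = \frac{H + v}{H + \frac{5}{-7 + 6 H}}$ ($T{\left(H,v \right)} = \frac{v + H}{H + \frac{5}{-7 + 6 H}} = \frac{H + v}{H + \frac{5}{-7 + 6 H}}$)
$R = \frac{27}{4}$ ($R = \frac{3}{4} \cdot 9 = \frac{27}{4} \approx 6.75$)
$-243 + T{\left(-20,-14 \right)} R = -243 + \frac{\left(-7 + 6 \left(-20\right)\right) \left(-20 - 14\right)}{5 - 20 \left(-7 + 6 \left(-20\right)\right)} \frac{27}{4} = -243 + \frac{1}{5 - 20 \left(-7 - 120\right)} \left(-7 - 120\right) \left(-34\right) \frac{27}{4} = -243 + \frac{1}{5 - -2540} \left(-127\right) \left(-34\right) \frac{27}{4} = -243 + \frac{1}{5 + 2540} \left(-127\right) \left(-34\right) \frac{27}{4} = -243 + \frac{1}{2545} \left(-127\right) \left(-34\right) \frac{27}{4} = -243 + \frac{4318}{2545} \cdot \frac{27}{4} = -243 + \frac{58293}{5090} = - \frac{1178577}{5090}$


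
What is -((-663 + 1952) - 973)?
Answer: -316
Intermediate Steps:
-((-663 + 1952) - 973) = -(1289 - 973) = -1*316 = -316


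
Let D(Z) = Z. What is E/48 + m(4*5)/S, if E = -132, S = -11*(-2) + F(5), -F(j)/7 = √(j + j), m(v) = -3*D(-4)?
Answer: -187/4 - 14*√10 ≈ -91.022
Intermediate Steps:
m(v) = 12 (m(v) = -3*(-4) = 12)
F(j) = -7*√2*√j (F(j) = -7*√(j + j) = -7*√2*√j)
S = 22 - 7*√10 (S = -11*(-2) - 7*√2*√5 = 22 - 7*√10 ≈ -0.13594)
E/48 + m(4*5)/S = -132/48 + 12/(22 - 7*√10) = -132*1/48 + 12/(22 - 7*√10) = -11/4 + 12/(22 - 7*√10)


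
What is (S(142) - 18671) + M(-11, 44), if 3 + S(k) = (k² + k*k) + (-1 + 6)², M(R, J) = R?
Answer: 21668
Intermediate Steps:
S(k) = 22 + 2*k² (S(k) = -3 + ((k² + k*k) + (-1 + 6)²) = -3 + ((k² + k²) + 5²) = -3 + (2*k² + 25) = -3 + (25 + 2*k²) = 22 + 2*k²)
(S(142) - 18671) + M(-11, 44) = ((22 + 2*142²) - 18671) - 11 = ((22 + 2*20164) - 18671) - 11 = ((22 + 40328) - 18671) - 11 = (40350 - 18671) - 11 = 21679 - 11 = 21668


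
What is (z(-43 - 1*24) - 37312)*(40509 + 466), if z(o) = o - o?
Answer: -1528859200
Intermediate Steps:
z(o) = 0
(z(-43 - 1*24) - 37312)*(40509 + 466) = (0 - 37312)*(40509 + 466) = -37312*40975 = -1528859200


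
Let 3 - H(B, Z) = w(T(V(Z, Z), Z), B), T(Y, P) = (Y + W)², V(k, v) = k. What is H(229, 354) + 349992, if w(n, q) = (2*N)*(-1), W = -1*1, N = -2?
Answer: 349991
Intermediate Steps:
W = -1
T(Y, P) = (-1 + Y)² (T(Y, P) = (Y - 1)² = (-1 + Y)²)
w(n, q) = 4 (w(n, q) = (2*(-2))*(-1) = -4*(-1) = 4)
H(B, Z) = -1 (H(B, Z) = 3 - 1*4 = 3 - 4 = -1)
H(229, 354) + 349992 = -1 + 349992 = 349991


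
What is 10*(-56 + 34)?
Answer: -220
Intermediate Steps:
10*(-56 + 34) = 10*(-22) = -220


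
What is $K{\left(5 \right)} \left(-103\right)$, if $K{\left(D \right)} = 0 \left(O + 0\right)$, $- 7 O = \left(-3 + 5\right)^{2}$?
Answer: $0$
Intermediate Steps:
$O = - \frac{4}{7}$ ($O = - \frac{\left(-3 + 5\right)^{2}}{7} = - \frac{2^{2}}{7} = \left(- \frac{1}{7}\right) 4 = - \frac{4}{7} \approx -0.57143$)
$K{\left(D \right)} = 0$ ($K{\left(D \right)} = 0 \left(- \frac{4}{7} + 0\right) = 0 \left(- \frac{4}{7}\right) = 0$)
$K{\left(5 \right)} \left(-103\right) = 0 \left(-103\right) = 0$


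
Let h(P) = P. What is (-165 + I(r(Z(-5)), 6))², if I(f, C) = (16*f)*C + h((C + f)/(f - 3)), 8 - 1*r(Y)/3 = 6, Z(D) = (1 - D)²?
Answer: 172225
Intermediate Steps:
r(Y) = 6 (r(Y) = 24 - 3*6 = 24 - 18 = 6)
I(f, C) = (C + f)/(-3 + f) + 16*C*f (I(f, C) = (16*f)*C + (C + f)/(f - 3) = 16*C*f + (C + f)/(-3 + f) = (C + f)/(-3 + f) + 16*C*f)
(-165 + I(r(Z(-5)), 6))² = (-165 + (6 + 6 + 16*6*6*(-3 + 6))/(-3 + 6))² = (-165 + (6 + 6 + 16*6*6*3)/3)² = (-165 + (6 + 6 + 1728)/3)² = (-165 + (⅓)*1740)² = (-165 + 580)² = 415² = 172225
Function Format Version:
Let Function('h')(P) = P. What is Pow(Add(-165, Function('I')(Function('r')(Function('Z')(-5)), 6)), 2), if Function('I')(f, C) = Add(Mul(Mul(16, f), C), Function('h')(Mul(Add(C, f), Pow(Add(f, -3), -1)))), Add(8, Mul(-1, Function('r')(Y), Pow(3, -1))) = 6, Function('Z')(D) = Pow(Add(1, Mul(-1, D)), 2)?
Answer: 172225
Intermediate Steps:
Function('r')(Y) = 6 (Function('r')(Y) = Add(24, Mul(-3, 6)) = Add(24, -18) = 6)
Function('I')(f, C) = Add(Mul(Pow(Add(-3, f), -1), Add(C, f)), Mul(16, C, f)) (Function('I')(f, C) = Add(Mul(Mul(16, f), C), Mul(Add(C, f), Pow(Add(f, -3), -1))) = Add(Mul(16, C, f), Mul(Add(C, f), Pow(Add(-3, f), -1))) = Add(Mul(16, C, f), Mul(Pow(Add(-3, f), -1), Add(C, f))) = Add(Mul(Pow(Add(-3, f), -1), Add(C, f)), Mul(16, C, f)))
Pow(Add(-165, Function('I')(Function('r')(Function('Z')(-5)), 6)), 2) = Pow(Add(-165, Mul(Pow(Add(-3, 6), -1), Add(6, 6, Mul(16, 6, 6, Add(-3, 6))))), 2) = Pow(Add(-165, Mul(Pow(3, -1), Add(6, 6, Mul(16, 6, 6, 3)))), 2) = Pow(Add(-165, Mul(Rational(1, 3), Add(6, 6, 1728))), 2) = Pow(Add(-165, Mul(Rational(1, 3), 1740)), 2) = Pow(Add(-165, 580), 2) = Pow(415, 2) = 172225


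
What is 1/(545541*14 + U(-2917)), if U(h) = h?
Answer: 1/7634657 ≈ 1.3098e-7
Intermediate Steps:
1/(545541*14 + U(-2917)) = 1/(545541*14 - 2917) = 1/(7637574 - 2917) = 1/7634657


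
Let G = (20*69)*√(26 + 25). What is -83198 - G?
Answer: -83198 - 1380*√51 ≈ -93053.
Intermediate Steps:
G = 1380*√51 ≈ 9855.2
-83198 - G = -83198 - 1380*√51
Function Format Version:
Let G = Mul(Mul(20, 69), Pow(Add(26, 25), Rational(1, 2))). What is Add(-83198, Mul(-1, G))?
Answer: Add(-83198, Mul(-1380, Pow(51, Rational(1, 2)))) ≈ -93053.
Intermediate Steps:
G = Mul(1380, Pow(51, Rational(1, 2))) ≈ 9855.2
Add(-83198, Mul(-1, G)) = Add(-83198, Mul(-1, Mul(1380, Pow(51, Rational(1, 2))))) = Add(-83198, Mul(-1380, Pow(51, Rational(1, 2))))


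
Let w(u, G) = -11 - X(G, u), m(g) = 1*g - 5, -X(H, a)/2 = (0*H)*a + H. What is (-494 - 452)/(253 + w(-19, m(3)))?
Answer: -473/119 ≈ -3.9748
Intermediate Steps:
X(H, a) = -2*H (X(H, a) = -2*((0*H)*a + H) = -2*(0*a + H) = -2*(0 + H) = -2*H)
m(g) = -5 + g (m(g) = g - 5 = -5 + g)
w(u, G) = -11 + 2*G (w(u, G) = -11 - (-2)*G = -11 + 2*G)
(-494 - 452)/(253 + w(-19, m(3))) = (-494 - 452)/(253 + (-11 + 2*(-5 + 3))) = -946/(253 + (-11 + 2*(-2))) = -946/(253 + (-11 - 4)) = -946/(253 - 15) = -946/238 = -946*1/238 = -473/119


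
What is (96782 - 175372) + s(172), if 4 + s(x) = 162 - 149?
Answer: -78581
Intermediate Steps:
s(x) = 9 (s(x) = -4 + (162 - 149) = -4 + 13 = 9)
(96782 - 175372) + s(172) = (96782 - 175372) + 9 = -78590 + 9 = -78581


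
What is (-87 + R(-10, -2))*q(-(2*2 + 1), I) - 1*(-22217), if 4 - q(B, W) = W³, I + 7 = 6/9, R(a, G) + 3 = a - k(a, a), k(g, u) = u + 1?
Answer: -34138/27 ≈ -1264.4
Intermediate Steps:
k(g, u) = 1 + u
R(a, G) = -4 (R(a, G) = -3 + (a - (1 + a)) = -3 + (a + (-1 - a)) = -3 - 1 = -4)
I = -19/3 (I = -7 + 6/9 = -7 + 6*(⅑) = -7 + ⅔ = -19/3 ≈ -6.3333)
q(B, W) = 4 - W³
(-87 + R(-10, -2))*q(-(2*2 + 1), I) - 1*(-22217) = (-87 - 4)*(4 - (-19/3)³) - 1*(-22217) = -91*(4 - 1*(-6859/27)) + 22217 = -91*(4 + 6859/27) + 22217 = -91*6967/27 + 22217 = -633997/27 + 22217 = -34138/27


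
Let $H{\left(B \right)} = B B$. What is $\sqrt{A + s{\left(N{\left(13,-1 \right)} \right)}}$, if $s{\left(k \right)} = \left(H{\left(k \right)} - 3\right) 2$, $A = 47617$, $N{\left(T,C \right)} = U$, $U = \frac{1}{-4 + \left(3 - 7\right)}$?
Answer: $\frac{\sqrt{3047106}}{8} \approx 218.2$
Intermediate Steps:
$U = - \frac{1}{8}$ ($U = \frac{1}{-4 - 4} = \frac{1}{-8} = - \frac{1}{8} \approx -0.125$)
$N{\left(T,C \right)} = - \frac{1}{8}$
$H{\left(B \right)} = B^{2}$
$s{\left(k \right)} = -6 + 2 k^{2}$ ($s{\left(k \right)} = \left(k^{2} - 3\right) 2 = \left(-3 + k^{2}\right) 2 = -6 + 2 k^{2}$)
$\sqrt{A + s{\left(N{\left(13,-1 \right)} \right)}} = \sqrt{47617 - \left(6 - 2 \left(- \frac{1}{8}\right)^{2}\right)} = \sqrt{47617 + \left(-6 + 2 \cdot \frac{1}{64}\right)} = \sqrt{47617 + \left(-6 + \frac{1}{32}\right)} = \sqrt{47617 - \frac{191}{32}} = \sqrt{\frac{1523553}{32}} = \frac{\sqrt{3047106}}{8}$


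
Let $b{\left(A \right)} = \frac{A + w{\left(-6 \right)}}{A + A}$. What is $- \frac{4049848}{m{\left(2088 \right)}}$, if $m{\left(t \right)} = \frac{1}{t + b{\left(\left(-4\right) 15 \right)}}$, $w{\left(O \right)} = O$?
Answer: $- \frac{42291550202}{5} \approx -8.4583 \cdot 10^{9}$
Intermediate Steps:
$b{\left(A \right)} = \frac{-6 + A}{2 A}$ ($b{\left(A \right)} = \frac{A - 6}{A + A} = \frac{-6 + A}{2 A}$)
$m{\left(t \right)} = \frac{1}{\frac{11}{20} + t}$ ($m{\left(t \right)} = \frac{1}{t + \frac{-6 - 60}{2 \left(\left(-4\right) 15\right)}} = \frac{1}{t + \frac{-6 - 60}{2 \left(-60\right)}} = \frac{1}{t + \frac{1}{2} \left(- \frac{1}{60}\right) \left(-66\right)} = \frac{1}{t + \frac{11}{20}} = \frac{1}{\frac{11}{20} + t}$)
$- \frac{4049848}{m{\left(2088 \right)}} = - \frac{4049848}{20 \frac{1}{11 + 20 \cdot 2088}} = - \frac{4049848}{20 \frac{1}{11 + 41760}} = - \frac{4049848}{20 \cdot \frac{1}{41771}} = - \frac{4049848}{\frac{20}{41771}} = \left(-4049848\right) \frac{41771}{20} = - \frac{42291550202}{5}$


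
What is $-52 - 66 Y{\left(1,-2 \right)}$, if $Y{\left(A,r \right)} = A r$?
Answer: $80$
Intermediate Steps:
$-52 - 66 Y{\left(1,-2 \right)} = -52 - 66 \cdot 1 \left(-2\right) = -52 - -132 = -52 + 132 = 80$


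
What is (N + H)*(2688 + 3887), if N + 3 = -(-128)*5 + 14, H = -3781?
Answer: -20579750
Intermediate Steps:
N = 651 (N = -3 + (-(-128)*5 + 14) = -3 + (-32*(-20) + 14) = -3 + (640 + 14) = -3 + 654 = 651)
(N + H)*(2688 + 3887) = (651 - 3781)*(2688 + 3887) = -3130*6575 = -20579750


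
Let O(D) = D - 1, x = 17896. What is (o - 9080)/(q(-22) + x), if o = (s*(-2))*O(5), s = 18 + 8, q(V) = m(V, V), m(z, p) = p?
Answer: -172/331 ≈ -0.51964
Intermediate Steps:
q(V) = V
O(D) = -1 + D
s = 26
o = -208 (o = (26*(-2))*(-1 + 5) = -52*4 = -208)
(o - 9080)/(q(-22) + x) = (-208 - 9080)/(-22 + 17896) = -9288/17874 = -9288*1/17874 = -172/331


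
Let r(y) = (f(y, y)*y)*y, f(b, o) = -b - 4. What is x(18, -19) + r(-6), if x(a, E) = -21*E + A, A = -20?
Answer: 451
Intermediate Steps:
f(b, o) = -4 - b
x(a, E) = -20 - 21*E (x(a, E) = -21*E - 20 = -20 - 21*E)
r(y) = y**2*(-4 - y) (r(y) = ((-4 - y)*y)*y = (y*(-4 - y))*y = y**2*(-4 - y))
x(18, -19) + r(-6) = (-20 - 21*(-19)) + (-6)**2*(-4 - 1*(-6)) = (-20 + 399) + 36*(-4 + 6) = 379 + 36*2 = 379 + 72 = 451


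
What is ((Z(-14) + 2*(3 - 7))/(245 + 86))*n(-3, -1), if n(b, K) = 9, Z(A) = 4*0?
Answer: -72/331 ≈ -0.21752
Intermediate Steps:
Z(A) = 0
((Z(-14) + 2*(3 - 7))/(245 + 86))*n(-3, -1) = ((0 + 2*(3 - 7))/(245 + 86))*9 = ((0 + 2*(-4))/331)*9 = ((0 - 8)*(1/331))*9 = -8*1/331*9 = -8/331*9 = -72/331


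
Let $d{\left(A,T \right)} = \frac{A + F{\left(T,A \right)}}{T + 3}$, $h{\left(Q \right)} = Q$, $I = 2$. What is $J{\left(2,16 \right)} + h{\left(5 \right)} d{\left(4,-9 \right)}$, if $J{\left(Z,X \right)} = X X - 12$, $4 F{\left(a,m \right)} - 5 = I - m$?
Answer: $\frac{5761}{24} \approx 240.04$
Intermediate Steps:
$F{\left(a,m \right)} = \frac{7}{4} - \frac{m}{4}$ ($F{\left(a,m \right)} = \frac{5}{4} + \frac{2 - m}{4} = \frac{5}{4} - \left(- \frac{1}{2} + \frac{m}{4}\right) = \frac{7}{4} - \frac{m}{4}$)
$J{\left(Z,X \right)} = -12 + X^{2}$ ($J{\left(Z,X \right)} = X^{2} - 12 = -12 + X^{2}$)
$d{\left(A,T \right)} = \frac{\frac{7}{4} + \frac{3 A}{4}}{3 + T}$ ($d{\left(A,T \right)} = \frac{A - \left(- \frac{7}{4} + \frac{A}{4}\right)}{T + 3} = \frac{\frac{7}{4} + \frac{3 A}{4}}{3 + T}$)
$J{\left(2,16 \right)} + h{\left(5 \right)} d{\left(4,-9 \right)} = \left(-12 + 16^{2}\right) + 5 \frac{7 + 3 \cdot 4}{4 \left(3 - 9\right)} = \left(-12 + 256\right) + 5 \frac{7 + 12}{4 \left(-6\right)} = 244 + 5 \cdot \frac{1}{4} \left(- \frac{1}{6}\right) 19 = 244 + 5 \left(- \frac{19}{24}\right) = 244 - \frac{95}{24} = \frac{5761}{24}$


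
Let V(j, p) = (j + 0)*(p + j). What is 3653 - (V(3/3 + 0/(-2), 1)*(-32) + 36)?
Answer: 3681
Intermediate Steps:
V(j, p) = j*(j + p)
3653 - (V(3/3 + 0/(-2), 1)*(-32) + 36) = 3653 - (((3/3 + 0/(-2))*((3/3 + 0/(-2)) + 1))*(-32) + 36) = 3653 - (((3*(⅓) + 0*(-½))*((3*(⅓) + 0*(-½)) + 1))*(-32) + 36) = 3653 - (((1 + 0)*((1 + 0) + 1))*(-32) + 36) = 3653 - ((1*(1 + 1))*(-32) + 36) = 3653 - ((1*2)*(-32) + 36) = 3653 - (2*(-32) + 36) = 3653 - (-64 + 36) = 3653 - 1*(-28) = 3653 + 28 = 3681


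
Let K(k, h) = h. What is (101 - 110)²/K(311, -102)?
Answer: -27/34 ≈ -0.79412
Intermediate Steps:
(101 - 110)²/K(311, -102) = (101 - 110)²/(-102) = (-9)²*(-1/102) = 81*(-1/102) = -27/34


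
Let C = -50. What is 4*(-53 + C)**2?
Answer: 42436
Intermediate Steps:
4*(-53 + C)**2 = 4*(-53 - 50)**2 = 4*(-103)**2 = 4*10609 = 42436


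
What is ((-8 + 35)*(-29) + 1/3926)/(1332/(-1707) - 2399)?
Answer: 1749138433/5360854850 ≈ 0.32628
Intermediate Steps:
((-8 + 35)*(-29) + 1/3926)/(1332/(-1707) - 2399) = (27*(-29) + 1/3926)/(1332*(-1/1707) - 2399) = (-783 + 1/3926)/(-444/569 - 2399) = -3074057/(3926*(-1365475/569)) = -3074057/3926*(-569/1365475) = 1749138433/5360854850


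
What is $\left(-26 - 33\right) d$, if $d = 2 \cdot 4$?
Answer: $-472$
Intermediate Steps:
$d = 8$
$\left(-26 - 33\right) d = \left(-26 - 33\right) 8 = \left(-59\right) 8 = -472$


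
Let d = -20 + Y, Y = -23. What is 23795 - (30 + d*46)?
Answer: 25743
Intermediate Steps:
d = -43 (d = -20 - 23 = -43)
23795 - (30 + d*46) = 23795 - (30 - 43*46) = 23795 - (30 - 1978) = 23795 - 1*(-1948) = 23795 + 1948 = 25743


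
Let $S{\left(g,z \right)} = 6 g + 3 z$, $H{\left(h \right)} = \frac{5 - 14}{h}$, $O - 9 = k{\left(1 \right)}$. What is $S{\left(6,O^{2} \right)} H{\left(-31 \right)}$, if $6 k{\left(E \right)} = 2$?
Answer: $\frac{2676}{31} \approx 86.323$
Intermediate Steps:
$k{\left(E \right)} = \frac{1}{3}$ ($k{\left(E \right)} = \frac{1}{6} \cdot 2 = \frac{1}{3}$)
$O = \frac{28}{3}$ ($O = 9 + \frac{1}{3} = \frac{28}{3} \approx 9.3333$)
$H{\left(h \right)} = - \frac{9}{h}$
$S{\left(g,z \right)} = 3 z + 6 g$
$S{\left(6,O^{2} \right)} H{\left(-31 \right)} = \left(3 \left(\frac{28}{3}\right)^{2} + 6 \cdot 6\right) \left(- \frac{9}{-31}\right) = \left(3 \cdot \frac{784}{9} + 36\right) \left(\left(-9\right) \left(- \frac{1}{31}\right)\right) = \left(\frac{784}{3} + 36\right) \frac{9}{31} = \frac{892}{3} \cdot \frac{9}{31} = \frac{2676}{31}$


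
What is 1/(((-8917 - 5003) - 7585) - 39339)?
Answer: -1/60844 ≈ -1.6435e-5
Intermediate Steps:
1/(((-8917 - 5003) - 7585) - 39339) = 1/((-13920 - 7585) - 39339) = 1/(-21505 - 39339) = 1/(-60844) = -1/60844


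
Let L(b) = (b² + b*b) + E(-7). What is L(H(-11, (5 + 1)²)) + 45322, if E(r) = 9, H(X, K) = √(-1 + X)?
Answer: 45307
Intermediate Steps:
L(b) = 9 + 2*b² (L(b) = (b² + b*b) + 9 = (b² + b²) + 9 = 2*b² + 9 = 9 + 2*b²)
L(H(-11, (5 + 1)²)) + 45322 = (9 + 2*(√(-1 - 11))²) + 45322 = (9 + 2*(√(-12))²) + 45322 = (9 + 2*(2*I*√3)²) + 45322 = (9 + 2*(-12)) + 45322 = (9 - 24) + 45322 = -15 + 45322 = 45307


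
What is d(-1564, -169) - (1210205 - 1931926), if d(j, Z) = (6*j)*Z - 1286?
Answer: 2306331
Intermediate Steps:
d(j, Z) = -1286 + 6*Z*j (d(j, Z) = 6*Z*j - 1286 = -1286 + 6*Z*j)
d(-1564, -169) - (1210205 - 1931926) = (-1286 + 6*(-169)*(-1564)) - (1210205 - 1931926) = (-1286 + 1585896) - 1*(-721721) = 1584610 + 721721 = 2306331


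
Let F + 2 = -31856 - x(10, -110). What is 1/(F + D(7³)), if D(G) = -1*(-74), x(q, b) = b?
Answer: -1/31674 ≈ -3.1572e-5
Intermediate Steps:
D(G) = 74
F = -31748 (F = -2 + (-31856 - 1*(-110)) = -2 + (-31856 + 110) = -2 - 31746 = -31748)
1/(F + D(7³)) = 1/(-31748 + 74) = 1/(-31674) = -1/31674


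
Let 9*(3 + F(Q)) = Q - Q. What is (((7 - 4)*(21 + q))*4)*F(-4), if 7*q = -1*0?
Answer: -756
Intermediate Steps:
q = 0 (q = (-1*0)/7 = (1/7)*0 = 0)
F(Q) = -3 (F(Q) = -3 + (Q - Q)/9 = -3 + (1/9)*0 = -3 + 0 = -3)
(((7 - 4)*(21 + q))*4)*F(-4) = (((7 - 4)*(21 + 0))*4)*(-3) = ((3*21)*4)*(-3) = (63*4)*(-3) = 252*(-3) = -756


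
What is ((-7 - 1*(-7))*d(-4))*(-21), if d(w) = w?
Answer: 0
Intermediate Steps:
((-7 - 1*(-7))*d(-4))*(-21) = ((-7 - 1*(-7))*(-4))*(-21) = ((-7 + 7)*(-4))*(-21) = (0*(-4))*(-21) = 0*(-21) = 0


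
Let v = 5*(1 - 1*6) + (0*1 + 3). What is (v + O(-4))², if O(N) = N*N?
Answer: 36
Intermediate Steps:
O(N) = N²
v = -22 (v = 5*(1 - 6) + (0 + 3) = 5*(-5) + 3 = -25 + 3 = -22)
(v + O(-4))² = (-22 + (-4)²)² = (-22 + 16)² = (-6)² = 36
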